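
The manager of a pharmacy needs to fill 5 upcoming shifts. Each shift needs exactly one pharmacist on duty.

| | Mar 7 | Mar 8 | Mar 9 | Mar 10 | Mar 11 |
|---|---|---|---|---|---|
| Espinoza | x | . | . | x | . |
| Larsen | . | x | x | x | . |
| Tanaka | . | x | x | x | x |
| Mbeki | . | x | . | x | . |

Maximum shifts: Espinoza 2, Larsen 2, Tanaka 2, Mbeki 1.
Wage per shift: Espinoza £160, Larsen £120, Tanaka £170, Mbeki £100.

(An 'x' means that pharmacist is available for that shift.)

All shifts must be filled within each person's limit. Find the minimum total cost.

£670

Mar 7 can only be covered by Espinoza, so that assignment is forced.
Mar 11 can only be covered by Tanaka, so that assignment is forced.
Picking the cheapest available pharmacist for each shift independently would cost £650, but that ignores the shift limits.
An optimal schedule: Mar 7→Espinoza, Mar 8→Mbeki, Mar 9→Larsen, Mar 10→Larsen, Mar 11→Tanaka.
Total: 160 + 100 + 120 + 120 + 170 = £670.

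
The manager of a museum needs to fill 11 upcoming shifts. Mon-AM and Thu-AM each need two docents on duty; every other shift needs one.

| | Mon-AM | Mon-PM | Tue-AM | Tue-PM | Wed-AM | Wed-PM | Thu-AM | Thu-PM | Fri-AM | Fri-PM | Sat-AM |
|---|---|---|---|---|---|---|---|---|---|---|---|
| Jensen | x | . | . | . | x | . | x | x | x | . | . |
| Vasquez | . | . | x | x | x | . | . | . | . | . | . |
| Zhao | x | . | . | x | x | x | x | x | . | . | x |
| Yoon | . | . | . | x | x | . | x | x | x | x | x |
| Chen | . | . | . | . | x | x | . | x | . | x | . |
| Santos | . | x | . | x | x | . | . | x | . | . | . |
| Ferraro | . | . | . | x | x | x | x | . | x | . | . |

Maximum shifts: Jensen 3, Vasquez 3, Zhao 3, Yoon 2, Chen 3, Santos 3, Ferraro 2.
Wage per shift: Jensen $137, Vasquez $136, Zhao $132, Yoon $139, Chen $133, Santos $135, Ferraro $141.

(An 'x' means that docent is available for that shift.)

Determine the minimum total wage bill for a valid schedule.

$1747

Mon-AM can only be covered by Jensen and Zhao, so that assignment is forced.
Mon-PM can only be covered by Santos, so that assignment is forced.
Tue-AM can only be covered by Vasquez, so that assignment is forced.
Picking the cheapest available docent for each shift independently would cost $1739, but that ignores the shift limits.
An optimal schedule: Mon-AM→Zhao+Jensen, Mon-PM→Santos, Tue-AM→Vasquez, Tue-PM→Santos, Wed-AM→Santos, Wed-PM→Chen, Thu-AM→Zhao+Jensen, Thu-PM→Chen, Fri-AM→Jensen, Fri-PM→Chen, Sat-AM→Zhao.
Total: 132 + 137 + 135 + 136 + 135 + 135 + 133 + 132 + 137 + 133 + 137 + 133 + 132 = $1747.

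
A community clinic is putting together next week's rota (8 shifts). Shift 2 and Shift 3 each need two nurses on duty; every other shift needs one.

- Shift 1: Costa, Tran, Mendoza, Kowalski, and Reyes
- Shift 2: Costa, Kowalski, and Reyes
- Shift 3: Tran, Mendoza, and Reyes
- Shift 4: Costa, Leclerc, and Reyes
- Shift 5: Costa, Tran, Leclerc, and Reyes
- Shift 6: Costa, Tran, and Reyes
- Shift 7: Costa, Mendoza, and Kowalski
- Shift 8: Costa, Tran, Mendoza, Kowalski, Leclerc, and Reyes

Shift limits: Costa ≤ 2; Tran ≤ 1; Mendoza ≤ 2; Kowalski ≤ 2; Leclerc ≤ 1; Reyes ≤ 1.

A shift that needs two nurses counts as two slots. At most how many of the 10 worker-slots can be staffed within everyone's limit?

9

Total capacity across all nurses is 2+1+2+2+1+1 = 9, and 10 slots are needed, so at most 9 can be filled.
An assignment achieving 9: Shift 1→Kowalski, Shift 2→Costa+Kowalski, Shift 3→Tran+Mendoza, Shift 4→Costa, Shift 5→Leclerc, Shift 6→Reyes, Shift 7→Mendoza.
Loads: Costa 2/2, Tran 1/1, Mendoza 2/2, Kowalski 2/2, Leclerc 1/1, Reyes 1/1.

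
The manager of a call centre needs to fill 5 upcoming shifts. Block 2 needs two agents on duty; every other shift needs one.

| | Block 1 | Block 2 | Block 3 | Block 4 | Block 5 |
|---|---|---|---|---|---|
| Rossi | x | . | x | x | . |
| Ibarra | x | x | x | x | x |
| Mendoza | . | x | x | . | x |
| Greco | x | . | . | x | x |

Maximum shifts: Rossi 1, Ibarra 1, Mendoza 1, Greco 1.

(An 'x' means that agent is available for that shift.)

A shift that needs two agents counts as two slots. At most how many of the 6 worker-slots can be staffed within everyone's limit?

4

Total capacity across all agents is 1+1+1+1 = 4, and 6 slots are needed, so at most 4 can be filled.
An assignment achieving 4: Block 1→Rossi, Block 2→Ibarra+Mendoza, Block 4→Greco.
Loads: Rossi 1/1, Ibarra 1/1, Mendoza 1/1, Greco 1/1.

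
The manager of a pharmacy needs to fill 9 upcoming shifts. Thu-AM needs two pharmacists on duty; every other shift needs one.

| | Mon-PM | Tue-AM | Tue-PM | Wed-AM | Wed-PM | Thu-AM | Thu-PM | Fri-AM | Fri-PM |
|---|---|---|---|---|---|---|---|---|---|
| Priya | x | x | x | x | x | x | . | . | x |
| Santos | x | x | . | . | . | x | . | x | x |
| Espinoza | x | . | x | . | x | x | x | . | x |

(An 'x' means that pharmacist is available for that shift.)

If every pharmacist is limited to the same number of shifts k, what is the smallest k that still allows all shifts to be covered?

With 3 pharmacists and 10 worker-slots to fill, someone must work at least ⌈10/3⌉ = 4 shifts, so k ≥ 4.
k = 4 works: Mon-PM→Santos, Tue-AM→Priya, Tue-PM→Priya, Wed-AM→Priya, Wed-PM→Priya, Thu-AM→Santos+Espinoza, Thu-PM→Espinoza, Fri-AM→Santos, Fri-PM→Santos.
Loads: Priya 4, Santos 4, Espinoza 2 — all ≤ 4.

4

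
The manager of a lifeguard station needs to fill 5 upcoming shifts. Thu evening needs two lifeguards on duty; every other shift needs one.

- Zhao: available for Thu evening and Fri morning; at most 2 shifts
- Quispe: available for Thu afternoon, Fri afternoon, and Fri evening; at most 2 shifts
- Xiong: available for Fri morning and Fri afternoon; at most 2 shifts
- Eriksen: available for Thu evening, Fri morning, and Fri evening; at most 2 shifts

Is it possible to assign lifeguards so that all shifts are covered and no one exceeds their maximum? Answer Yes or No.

Thu afternoon can only be covered by Quispe, so that assignment is forced.
Thu evening can only be covered by Zhao and Eriksen, so that assignment is forced.
One valid schedule: Thu afternoon→Quispe, Thu evening→Zhao+Eriksen, Fri morning→Zhao, Fri afternoon→Quispe, Fri evening→Eriksen.
Loads: Zhao 2/2, Quispe 2/2, Xiong 0/2, Eriksen 2/2 — all within limits.

Yes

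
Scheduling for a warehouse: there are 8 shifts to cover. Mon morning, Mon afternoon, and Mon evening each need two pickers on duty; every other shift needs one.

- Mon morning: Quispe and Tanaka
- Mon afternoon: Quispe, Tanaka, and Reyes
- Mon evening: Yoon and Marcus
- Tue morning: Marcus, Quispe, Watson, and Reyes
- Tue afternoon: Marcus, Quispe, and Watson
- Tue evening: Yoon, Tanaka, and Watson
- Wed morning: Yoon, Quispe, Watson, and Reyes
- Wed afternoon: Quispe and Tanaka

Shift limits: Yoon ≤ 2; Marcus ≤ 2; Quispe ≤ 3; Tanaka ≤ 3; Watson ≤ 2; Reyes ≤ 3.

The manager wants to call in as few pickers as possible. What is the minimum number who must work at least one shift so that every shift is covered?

11 slots to fill and no one can take more than 3, so at least ⌈11/3⌉ = 4 pickers are needed.
No set of 4 pickers can cover every shift (each such set leaves at least one shift with no one available or exceeds a cap).
Yoon, Marcus, Quispe, Tanaka, and Watson alone can cover everything: Mon morning→Quispe+Tanaka, Mon afternoon→Quispe+Tanaka, Mon evening→Yoon+Marcus, Tue morning→Marcus, Tue afternoon→Watson, Tue evening→Yoon, Wed morning→Watson, Wed afternoon→Quispe.

5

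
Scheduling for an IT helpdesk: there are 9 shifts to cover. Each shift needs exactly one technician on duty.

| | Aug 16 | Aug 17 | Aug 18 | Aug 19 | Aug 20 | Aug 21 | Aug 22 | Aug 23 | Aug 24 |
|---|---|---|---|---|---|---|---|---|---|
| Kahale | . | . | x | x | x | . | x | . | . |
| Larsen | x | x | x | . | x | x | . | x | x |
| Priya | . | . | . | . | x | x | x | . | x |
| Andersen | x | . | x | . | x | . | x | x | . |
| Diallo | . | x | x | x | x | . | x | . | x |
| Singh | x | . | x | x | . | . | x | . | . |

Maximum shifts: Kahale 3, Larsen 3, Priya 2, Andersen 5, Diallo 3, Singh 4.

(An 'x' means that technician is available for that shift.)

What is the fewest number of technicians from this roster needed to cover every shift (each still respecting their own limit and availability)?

3

9 slots to fill and no one can take more than 5, so at least ⌈9/5⌉ = 2 technicians are needed.
No set of 2 technicians can cover every shift (each such set leaves at least one shift with no one available or exceeds a cap).
Kahale, Larsen, and Andersen alone can cover everything: Aug 16→Andersen, Aug 17→Larsen, Aug 18→Kahale, Aug 19→Kahale, Aug 20→Andersen, Aug 21→Larsen, Aug 22→Kahale, Aug 23→Andersen, Aug 24→Larsen.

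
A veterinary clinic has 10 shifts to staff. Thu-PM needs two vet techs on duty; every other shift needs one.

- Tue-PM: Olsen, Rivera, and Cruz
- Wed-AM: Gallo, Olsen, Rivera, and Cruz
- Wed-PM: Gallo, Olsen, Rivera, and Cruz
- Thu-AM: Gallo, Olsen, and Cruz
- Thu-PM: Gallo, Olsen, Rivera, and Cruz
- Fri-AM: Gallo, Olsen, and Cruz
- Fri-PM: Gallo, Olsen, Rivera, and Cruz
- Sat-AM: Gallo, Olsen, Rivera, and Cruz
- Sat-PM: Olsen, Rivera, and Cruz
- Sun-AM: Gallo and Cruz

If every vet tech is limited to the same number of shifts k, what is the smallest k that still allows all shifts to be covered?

3

With 4 vet techs and 11 worker-slots to fill, someone must work at least ⌈11/4⌉ = 3 shifts, so k ≥ 3.
k = 3 works: Tue-PM→Olsen, Wed-AM→Olsen, Wed-PM→Rivera, Thu-AM→Gallo, Thu-PM→Rivera+Cruz, Fri-AM→Gallo, Fri-PM→Rivera, Sat-AM→Cruz, Sat-PM→Olsen, Sun-AM→Gallo.
Loads: Gallo 3, Olsen 3, Rivera 3, Cruz 2 — all ≤ 3.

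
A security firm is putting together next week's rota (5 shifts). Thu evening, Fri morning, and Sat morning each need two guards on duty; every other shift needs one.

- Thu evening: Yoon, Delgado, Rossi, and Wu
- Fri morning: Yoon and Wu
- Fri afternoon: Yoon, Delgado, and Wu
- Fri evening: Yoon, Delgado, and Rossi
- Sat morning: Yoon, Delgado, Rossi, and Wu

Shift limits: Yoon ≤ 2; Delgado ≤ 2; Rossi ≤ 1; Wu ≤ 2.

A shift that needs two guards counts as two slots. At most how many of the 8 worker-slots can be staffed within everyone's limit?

7

Total capacity across all guards is 2+2+1+2 = 7, and 8 slots are needed, so at most 7 can be filled.
An assignment achieving 7: Thu evening→Delgado+Rossi, Fri morning→Yoon+Wu, Fri afternoon→Yoon, Fri evening→Delgado, Sat morning→Wu.
Loads: Yoon 2/2, Delgado 2/2, Rossi 1/1, Wu 2/2.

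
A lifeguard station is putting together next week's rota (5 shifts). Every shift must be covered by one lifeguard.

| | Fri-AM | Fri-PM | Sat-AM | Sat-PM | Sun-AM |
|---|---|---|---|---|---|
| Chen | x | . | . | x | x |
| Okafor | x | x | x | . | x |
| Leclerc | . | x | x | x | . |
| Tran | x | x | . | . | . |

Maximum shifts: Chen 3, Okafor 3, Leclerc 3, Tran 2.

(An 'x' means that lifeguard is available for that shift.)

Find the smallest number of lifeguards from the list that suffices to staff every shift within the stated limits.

2

5 slots to fill and no one can take more than 3, so at least ⌈5/3⌉ = 2 lifeguards are needed.
Chen and Okafor alone can cover everything: Fri-AM→Chen, Fri-PM→Okafor, Sat-AM→Okafor, Sat-PM→Chen, Sun-AM→Chen.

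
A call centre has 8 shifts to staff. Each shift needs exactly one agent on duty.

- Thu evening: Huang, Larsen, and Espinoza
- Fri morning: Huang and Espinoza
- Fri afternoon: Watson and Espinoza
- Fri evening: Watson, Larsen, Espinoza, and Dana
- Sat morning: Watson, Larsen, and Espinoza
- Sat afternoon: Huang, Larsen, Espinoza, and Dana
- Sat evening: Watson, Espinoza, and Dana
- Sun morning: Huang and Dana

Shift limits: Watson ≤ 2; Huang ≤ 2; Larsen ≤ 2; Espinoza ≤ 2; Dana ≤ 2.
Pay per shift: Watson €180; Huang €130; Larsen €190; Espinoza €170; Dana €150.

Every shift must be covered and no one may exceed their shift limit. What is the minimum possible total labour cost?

€1260

Picking the cheapest available agent for each shift independently would cost €1160, but that ignores the shift limits.
An optimal schedule: Thu evening→Espinoza, Fri morning→Huang, Fri afternoon→Espinoza, Fri evening→Watson, Sat morning→Watson, Sat afternoon→Dana, Sat evening→Dana, Sun morning→Huang.
Total: 170 + 130 + 170 + 180 + 180 + 150 + 150 + 130 = €1260.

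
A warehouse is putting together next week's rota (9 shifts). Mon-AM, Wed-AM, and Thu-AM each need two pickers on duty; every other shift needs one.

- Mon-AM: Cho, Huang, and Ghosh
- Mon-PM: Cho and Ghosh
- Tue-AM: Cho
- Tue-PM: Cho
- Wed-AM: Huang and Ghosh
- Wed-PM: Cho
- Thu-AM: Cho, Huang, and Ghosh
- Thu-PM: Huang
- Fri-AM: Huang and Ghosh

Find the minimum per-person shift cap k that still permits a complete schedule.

With 3 pickers and 12 worker-slots to fill, someone must work at least ⌈12/3⌉ = 4 shifts, so k ≥ 4.
k = 4 works: Mon-AM→Huang+Ghosh, Mon-PM→Cho, Tue-AM→Cho, Tue-PM→Cho, Wed-AM→Huang+Ghosh, Wed-PM→Cho, Thu-AM→Huang+Ghosh, Thu-PM→Huang, Fri-AM→Ghosh.
Loads: Cho 4, Huang 4, Ghosh 4 — all ≤ 4.

4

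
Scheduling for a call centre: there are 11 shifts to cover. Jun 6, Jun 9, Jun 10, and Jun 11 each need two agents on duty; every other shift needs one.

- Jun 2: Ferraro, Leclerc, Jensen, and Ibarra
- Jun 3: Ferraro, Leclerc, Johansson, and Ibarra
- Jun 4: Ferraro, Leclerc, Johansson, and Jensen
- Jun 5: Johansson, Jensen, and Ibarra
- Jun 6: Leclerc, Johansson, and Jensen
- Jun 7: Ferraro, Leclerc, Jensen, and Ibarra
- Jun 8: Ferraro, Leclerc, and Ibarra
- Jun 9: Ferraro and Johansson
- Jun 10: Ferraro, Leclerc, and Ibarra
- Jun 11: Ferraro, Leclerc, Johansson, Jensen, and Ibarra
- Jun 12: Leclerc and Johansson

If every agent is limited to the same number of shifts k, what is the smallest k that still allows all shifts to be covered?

With 5 agents and 15 worker-slots to fill, someone must work at least ⌈15/5⌉ = 3 shifts, so k ≥ 3.
k = 3 works: Jun 2→Jensen, Jun 3→Ibarra, Jun 4→Jensen, Jun 5→Johansson, Jun 6→Leclerc+Johansson, Jun 7→Ibarra, Jun 8→Ferraro, Jun 9→Ferraro+Johansson, Jun 10→Ferraro+Leclerc, Jun 11→Jensen+Ibarra, Jun 12→Leclerc.
Loads: Ferraro 3, Leclerc 3, Johansson 3, Jensen 3, Ibarra 3 — all ≤ 3.

3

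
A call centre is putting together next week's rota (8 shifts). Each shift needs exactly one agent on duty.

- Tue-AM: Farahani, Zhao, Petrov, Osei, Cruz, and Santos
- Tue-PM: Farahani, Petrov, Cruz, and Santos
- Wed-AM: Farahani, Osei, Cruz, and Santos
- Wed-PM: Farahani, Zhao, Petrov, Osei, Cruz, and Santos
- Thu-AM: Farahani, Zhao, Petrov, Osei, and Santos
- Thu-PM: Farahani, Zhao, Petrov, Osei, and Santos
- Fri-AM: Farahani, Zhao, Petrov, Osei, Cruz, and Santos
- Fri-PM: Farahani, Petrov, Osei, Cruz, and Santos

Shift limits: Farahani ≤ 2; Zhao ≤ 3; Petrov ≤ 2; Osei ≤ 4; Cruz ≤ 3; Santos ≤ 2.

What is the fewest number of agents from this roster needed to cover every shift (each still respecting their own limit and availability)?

3

8 slots to fill and no one can take more than 4, so at least ⌈8/4⌉ = 2 agents are needed.
Any 2 agents together have capacity at most 4+3 = 7 < 8 slots, so 2 can never suffice.
Farahani, Zhao, and Osei alone can cover everything: Tue-AM→Zhao, Tue-PM→Farahani, Wed-AM→Farahani, Wed-PM→Zhao, Thu-AM→Zhao, Thu-PM→Osei, Fri-AM→Osei, Fri-PM→Osei.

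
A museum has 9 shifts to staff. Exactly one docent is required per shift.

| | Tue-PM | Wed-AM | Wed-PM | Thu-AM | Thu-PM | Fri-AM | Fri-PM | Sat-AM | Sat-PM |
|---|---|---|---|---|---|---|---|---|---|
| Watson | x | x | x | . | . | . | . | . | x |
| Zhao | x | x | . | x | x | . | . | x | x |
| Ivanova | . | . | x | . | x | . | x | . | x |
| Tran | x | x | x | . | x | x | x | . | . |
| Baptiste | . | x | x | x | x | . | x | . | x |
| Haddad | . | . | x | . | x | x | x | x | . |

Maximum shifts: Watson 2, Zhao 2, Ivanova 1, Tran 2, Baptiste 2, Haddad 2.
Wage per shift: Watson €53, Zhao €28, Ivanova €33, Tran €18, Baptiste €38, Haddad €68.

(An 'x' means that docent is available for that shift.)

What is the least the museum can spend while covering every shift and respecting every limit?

Picking the cheapest available docent for each shift independently would cost €192, but that ignores the shift limits.
An optimal schedule: Tue-PM→Watson, Wed-AM→Watson, Wed-PM→Tran, Thu-AM→Zhao, Thu-PM→Baptiste, Fri-AM→Tran, Fri-PM→Ivanova, Sat-AM→Zhao, Sat-PM→Baptiste.
Total: 53 + 53 + 18 + 28 + 38 + 18 + 33 + 28 + 38 = €307.

€307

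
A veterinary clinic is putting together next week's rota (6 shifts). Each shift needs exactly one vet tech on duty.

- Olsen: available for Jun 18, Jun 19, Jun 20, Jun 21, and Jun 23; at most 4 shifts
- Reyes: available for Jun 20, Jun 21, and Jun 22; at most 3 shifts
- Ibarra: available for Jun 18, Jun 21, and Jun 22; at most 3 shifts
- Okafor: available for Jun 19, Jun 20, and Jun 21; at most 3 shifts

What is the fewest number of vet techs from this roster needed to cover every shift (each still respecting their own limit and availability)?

6 slots to fill and no one can take more than 4, so at least ⌈6/4⌉ = 2 vet techs are needed.
Olsen and Reyes alone can cover everything: Jun 18→Olsen, Jun 19→Olsen, Jun 20→Olsen, Jun 21→Reyes, Jun 22→Reyes, Jun 23→Olsen.

2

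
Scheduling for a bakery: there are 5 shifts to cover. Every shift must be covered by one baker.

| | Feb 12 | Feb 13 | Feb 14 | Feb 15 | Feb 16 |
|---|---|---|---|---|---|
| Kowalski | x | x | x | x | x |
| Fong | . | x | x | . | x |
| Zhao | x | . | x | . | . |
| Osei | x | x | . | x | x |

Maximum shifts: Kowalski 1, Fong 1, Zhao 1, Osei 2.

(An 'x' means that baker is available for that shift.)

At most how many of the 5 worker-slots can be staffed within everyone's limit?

Total capacity across all bakers is 1+1+1+2 = 5, and 5 slots are needed, so at most 5 can be filled.
An assignment achieving 5: Feb 12→Zhao, Feb 13→Osei, Feb 14→Fong, Feb 15→Kowalski, Feb 16→Osei.
Loads: Kowalski 1/1, Fong 1/1, Zhao 1/1, Osei 2/2.

5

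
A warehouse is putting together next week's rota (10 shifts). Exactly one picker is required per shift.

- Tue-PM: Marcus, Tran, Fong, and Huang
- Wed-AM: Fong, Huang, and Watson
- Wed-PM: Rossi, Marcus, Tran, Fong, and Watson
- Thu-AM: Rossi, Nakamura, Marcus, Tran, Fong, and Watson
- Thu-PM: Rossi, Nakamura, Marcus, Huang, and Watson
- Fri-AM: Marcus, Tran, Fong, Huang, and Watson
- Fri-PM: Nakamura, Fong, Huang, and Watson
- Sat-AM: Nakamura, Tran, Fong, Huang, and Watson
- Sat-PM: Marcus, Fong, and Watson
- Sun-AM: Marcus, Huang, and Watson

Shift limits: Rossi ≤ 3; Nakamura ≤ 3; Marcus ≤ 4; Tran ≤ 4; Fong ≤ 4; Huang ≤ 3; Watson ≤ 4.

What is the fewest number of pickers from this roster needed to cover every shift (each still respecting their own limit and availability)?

3

10 slots to fill and no one can take more than 4, so at least ⌈10/4⌉ = 3 pickers are needed.
Rossi, Marcus, and Fong alone can cover everything: Tue-PM→Marcus, Wed-AM→Fong, Wed-PM→Rossi, Thu-AM→Rossi, Thu-PM→Rossi, Fri-AM→Marcus, Fri-PM→Fong, Sat-AM→Fong, Sat-PM→Marcus, Sun-AM→Marcus.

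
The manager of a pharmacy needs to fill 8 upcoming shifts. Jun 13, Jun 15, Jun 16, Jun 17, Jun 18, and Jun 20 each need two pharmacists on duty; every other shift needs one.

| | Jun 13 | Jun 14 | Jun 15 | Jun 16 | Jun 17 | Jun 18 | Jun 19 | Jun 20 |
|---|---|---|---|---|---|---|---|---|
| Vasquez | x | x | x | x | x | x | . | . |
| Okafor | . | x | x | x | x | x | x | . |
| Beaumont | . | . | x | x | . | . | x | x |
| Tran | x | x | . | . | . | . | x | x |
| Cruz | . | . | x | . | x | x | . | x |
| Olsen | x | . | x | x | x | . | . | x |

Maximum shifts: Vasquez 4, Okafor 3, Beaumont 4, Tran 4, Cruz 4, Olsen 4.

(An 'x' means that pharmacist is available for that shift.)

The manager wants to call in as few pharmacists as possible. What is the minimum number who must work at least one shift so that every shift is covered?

14 slots to fill and no one can take more than 4, so at least ⌈14/4⌉ = 4 pharmacists are needed.
Vasquez, Okafor, Beaumont, and Tran alone can cover everything: Jun 13→Vasquez+Tran, Jun 14→Tran, Jun 15→Vasquez+Beaumont, Jun 16→Okafor+Beaumont, Jun 17→Vasquez+Okafor, Jun 18→Vasquez+Okafor, Jun 19→Beaumont, Jun 20→Beaumont+Tran.

4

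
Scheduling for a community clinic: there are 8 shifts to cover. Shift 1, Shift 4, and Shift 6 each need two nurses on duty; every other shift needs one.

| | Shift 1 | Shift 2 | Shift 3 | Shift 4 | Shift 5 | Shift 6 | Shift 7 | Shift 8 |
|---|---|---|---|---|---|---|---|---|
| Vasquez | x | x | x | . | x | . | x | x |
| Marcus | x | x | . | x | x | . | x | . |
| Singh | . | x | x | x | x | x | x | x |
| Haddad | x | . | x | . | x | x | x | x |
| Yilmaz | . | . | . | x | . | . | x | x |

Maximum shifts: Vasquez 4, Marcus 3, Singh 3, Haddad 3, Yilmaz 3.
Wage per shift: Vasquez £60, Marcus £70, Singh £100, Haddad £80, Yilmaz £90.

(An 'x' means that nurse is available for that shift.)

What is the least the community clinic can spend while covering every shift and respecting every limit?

Shift 6 can only be covered by Singh and Haddad, so that assignment is forced.
Picking the cheapest available nurse for each shift independently would cost £770, but that ignores the shift limits.
An optimal schedule: Shift 1→Vasquez+Marcus, Shift 2→Vasquez, Shift 3→Vasquez, Shift 4→Marcus+Yilmaz, Shift 5→Vasquez, Shift 6→Haddad+Singh, Shift 7→Marcus, Shift 8→Haddad.
Total: 60 + 70 + 60 + 60 + 70 + 90 + 60 + 80 + 100 + 70 + 80 = £800.

£800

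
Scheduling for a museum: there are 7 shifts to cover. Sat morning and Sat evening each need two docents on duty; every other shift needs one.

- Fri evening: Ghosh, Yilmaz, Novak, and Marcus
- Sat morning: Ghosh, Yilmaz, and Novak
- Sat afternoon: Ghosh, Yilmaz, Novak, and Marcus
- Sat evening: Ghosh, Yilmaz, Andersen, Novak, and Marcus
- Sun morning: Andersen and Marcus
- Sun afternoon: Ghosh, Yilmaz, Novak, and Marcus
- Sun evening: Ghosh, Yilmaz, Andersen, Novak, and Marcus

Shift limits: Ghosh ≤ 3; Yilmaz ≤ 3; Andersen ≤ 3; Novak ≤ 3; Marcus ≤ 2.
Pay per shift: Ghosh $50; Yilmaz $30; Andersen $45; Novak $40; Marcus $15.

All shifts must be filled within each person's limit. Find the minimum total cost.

Picking the cheapest available docent for each shift independently would cost $190, but that ignores the shift limits.
An optimal schedule: Fri evening→Marcus, Sat morning→Yilmaz+Novak, Sat afternoon→Yilmaz, Sat evening→Novak+Andersen, Sun morning→Marcus, Sun afternoon→Yilmaz, Sun evening→Novak.
Total: 15 + 30 + 40 + 30 + 40 + 45 + 15 + 30 + 40 = $285.

$285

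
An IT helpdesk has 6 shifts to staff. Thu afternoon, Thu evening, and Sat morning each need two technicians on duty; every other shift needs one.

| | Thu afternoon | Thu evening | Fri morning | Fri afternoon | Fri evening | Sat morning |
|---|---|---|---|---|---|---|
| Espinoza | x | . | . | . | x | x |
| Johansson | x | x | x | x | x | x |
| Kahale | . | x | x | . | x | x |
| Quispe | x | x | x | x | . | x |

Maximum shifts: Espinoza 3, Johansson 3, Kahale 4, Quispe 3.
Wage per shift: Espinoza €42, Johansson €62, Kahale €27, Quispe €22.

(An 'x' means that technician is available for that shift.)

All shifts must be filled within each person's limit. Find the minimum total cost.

€258

Picking the cheapest available technician for each shift independently would cost €233, but that ignores the shift limits.
An optimal schedule: Thu afternoon→Quispe+Espinoza, Thu evening→Quispe+Kahale, Fri morning→Kahale, Fri afternoon→Quispe, Fri evening→Kahale, Sat morning→Kahale+Espinoza.
Total: 22 + 42 + 22 + 27 + 27 + 22 + 27 + 27 + 42 = €258.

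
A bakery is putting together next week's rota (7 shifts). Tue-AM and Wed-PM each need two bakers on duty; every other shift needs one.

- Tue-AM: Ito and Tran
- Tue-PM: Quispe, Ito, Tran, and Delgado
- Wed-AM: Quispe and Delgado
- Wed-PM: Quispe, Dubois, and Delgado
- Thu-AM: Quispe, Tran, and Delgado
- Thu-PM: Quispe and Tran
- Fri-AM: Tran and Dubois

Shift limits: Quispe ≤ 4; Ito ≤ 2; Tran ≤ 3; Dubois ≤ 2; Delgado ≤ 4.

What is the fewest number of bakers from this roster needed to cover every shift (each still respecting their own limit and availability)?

9 slots to fill and no one can take more than 4, so at least ⌈9/4⌉ = 3 bakers are needed.
Shifts {Tue-AM, Wed-PM} need 4 slots, but among the bakers available for them (Quispe, Ito, Tran, Dubois, and Delgado) any 3 together supply at most 3. So 3 bakers are not enough.
Quispe, Ito, Tran, and Dubois alone can cover everything: Tue-AM→Ito+Tran, Tue-PM→Ito, Wed-AM→Quispe, Wed-PM→Quispe+Dubois, Thu-AM→Quispe, Thu-PM→Quispe, Fri-AM→Tran.

4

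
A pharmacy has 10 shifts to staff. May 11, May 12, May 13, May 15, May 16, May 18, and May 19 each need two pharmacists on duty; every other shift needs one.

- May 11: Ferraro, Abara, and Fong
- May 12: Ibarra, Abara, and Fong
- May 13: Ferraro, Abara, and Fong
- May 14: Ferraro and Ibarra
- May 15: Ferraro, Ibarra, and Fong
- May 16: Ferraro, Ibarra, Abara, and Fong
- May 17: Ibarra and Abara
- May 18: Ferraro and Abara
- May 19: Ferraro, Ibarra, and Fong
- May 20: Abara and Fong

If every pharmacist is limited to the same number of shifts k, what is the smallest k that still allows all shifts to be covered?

With 4 pharmacists and 17 worker-slots to fill, someone must work at least ⌈17/4⌉ = 5 shifts, so k ≥ 5.
k = 5 works: May 11→Ferraro+Abara, May 12→Ibarra+Abara, May 13→Ferraro+Abara, May 14→Ferraro, May 15→Ferraro+Ibarra, May 16→Ibarra+Fong, May 17→Ibarra, May 18→Ferraro+Abara, May 19→Ibarra+Fong, May 20→Abara.
Loads: Ferraro 5, Ibarra 5, Abara 5, Fong 2 — all ≤ 5.

5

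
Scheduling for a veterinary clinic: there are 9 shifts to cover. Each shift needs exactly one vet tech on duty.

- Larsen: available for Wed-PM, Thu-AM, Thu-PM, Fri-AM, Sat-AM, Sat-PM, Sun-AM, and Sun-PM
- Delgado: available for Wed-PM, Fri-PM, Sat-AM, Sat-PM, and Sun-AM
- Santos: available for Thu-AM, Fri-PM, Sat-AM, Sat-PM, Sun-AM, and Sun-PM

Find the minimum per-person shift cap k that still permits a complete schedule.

3

With 3 vet techs and 9 worker-slots to fill, someone must work at least ⌈9/3⌉ = 3 shifts, so k ≥ 3.
k = 3 works: Wed-PM→Larsen, Thu-AM→Santos, Thu-PM→Larsen, Fri-AM→Larsen, Fri-PM→Delgado, Sat-AM→Delgado, Sat-PM→Delgado, Sun-AM→Santos, Sun-PM→Santos.
Loads: Larsen 3, Delgado 3, Santos 3 — all ≤ 3.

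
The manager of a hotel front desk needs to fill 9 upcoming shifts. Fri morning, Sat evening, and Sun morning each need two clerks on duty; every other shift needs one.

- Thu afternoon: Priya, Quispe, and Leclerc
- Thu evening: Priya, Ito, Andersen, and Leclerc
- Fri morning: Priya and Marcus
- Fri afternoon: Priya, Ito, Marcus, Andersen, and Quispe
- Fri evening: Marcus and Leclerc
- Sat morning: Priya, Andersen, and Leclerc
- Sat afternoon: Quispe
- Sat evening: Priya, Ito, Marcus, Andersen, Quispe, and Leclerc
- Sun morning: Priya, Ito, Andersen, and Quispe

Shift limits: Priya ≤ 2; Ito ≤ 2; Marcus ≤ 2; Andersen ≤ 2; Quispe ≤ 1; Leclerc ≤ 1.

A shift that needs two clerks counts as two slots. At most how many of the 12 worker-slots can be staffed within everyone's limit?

Total capacity across all clerks is 2+2+2+2+1+1 = 10, and 12 slots are needed, so at most 10 can be filled.
An assignment achieving 10: Thu afternoon→Priya, Thu evening→Ito, Fri morning→Priya+Marcus, Fri evening→Marcus, Sat morning→Andersen, Sat afternoon→Quispe, Sat evening→Leclerc, Sun morning→Ito+Andersen.
Loads: Priya 2/2, Ito 2/2, Marcus 2/2, Andersen 2/2, Quispe 1/1, Leclerc 1/1.

10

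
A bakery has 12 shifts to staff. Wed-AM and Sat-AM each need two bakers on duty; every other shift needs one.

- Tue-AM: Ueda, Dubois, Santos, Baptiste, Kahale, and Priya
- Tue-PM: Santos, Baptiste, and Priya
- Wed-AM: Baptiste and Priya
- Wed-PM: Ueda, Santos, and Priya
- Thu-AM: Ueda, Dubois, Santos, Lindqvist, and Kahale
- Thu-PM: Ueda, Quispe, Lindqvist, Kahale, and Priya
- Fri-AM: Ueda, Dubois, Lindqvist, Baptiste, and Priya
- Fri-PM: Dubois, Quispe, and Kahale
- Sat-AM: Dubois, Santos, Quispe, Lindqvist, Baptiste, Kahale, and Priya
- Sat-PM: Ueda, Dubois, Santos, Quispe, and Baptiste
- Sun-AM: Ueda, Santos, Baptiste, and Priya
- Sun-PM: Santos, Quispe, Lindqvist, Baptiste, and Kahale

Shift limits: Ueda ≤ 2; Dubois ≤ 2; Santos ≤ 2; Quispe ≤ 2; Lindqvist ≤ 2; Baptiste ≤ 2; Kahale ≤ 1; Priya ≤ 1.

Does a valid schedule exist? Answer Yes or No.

Wed-AM can only be covered by Baptiste and Priya, so that assignment is forced.
One valid schedule: Tue-AM→Baptiste, Tue-PM→Santos, Wed-AM→Baptiste+Priya, Wed-PM→Ueda, Thu-AM→Dubois, Thu-PM→Quispe, Fri-AM→Lindqvist, Fri-PM→Dubois, Sat-AM→Lindqvist+Kahale, Sat-PM→Santos, Sun-AM→Ueda, Sun-PM→Quispe.
Loads: Ueda 2/2, Dubois 2/2, Santos 2/2, Quispe 2/2, Lindqvist 2/2, Baptiste 2/2, Kahale 1/1, Priya 1/1 — all within limits.

Yes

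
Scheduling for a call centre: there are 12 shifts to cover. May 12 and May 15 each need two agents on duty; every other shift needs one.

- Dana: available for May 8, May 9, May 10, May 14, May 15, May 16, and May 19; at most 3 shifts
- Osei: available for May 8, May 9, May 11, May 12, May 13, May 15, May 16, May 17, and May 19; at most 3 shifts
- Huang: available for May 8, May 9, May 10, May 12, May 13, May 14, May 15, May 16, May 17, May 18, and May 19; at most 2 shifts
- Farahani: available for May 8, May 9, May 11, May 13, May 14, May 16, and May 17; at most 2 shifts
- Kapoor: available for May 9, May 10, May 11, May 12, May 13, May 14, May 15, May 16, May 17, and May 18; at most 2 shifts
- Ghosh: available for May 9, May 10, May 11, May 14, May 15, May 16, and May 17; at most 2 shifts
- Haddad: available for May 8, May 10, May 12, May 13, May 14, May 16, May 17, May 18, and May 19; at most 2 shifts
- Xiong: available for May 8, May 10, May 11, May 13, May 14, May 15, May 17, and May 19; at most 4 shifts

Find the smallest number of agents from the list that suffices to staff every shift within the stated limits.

5

14 slots to fill and no one can take more than 4, so at least ⌈14/4⌉ = 4 agents are needed.
Any 4 agents together have capacity at most 4+3+3+2 = 12 < 14 slots, so 4 can never suffice.
Dana, Osei, Huang, Farahani, and Xiong alone can cover everything: May 8→Xiong, May 9→Dana, May 10→Dana, May 11→Osei, May 12→Osei+Huang, May 13→Osei, May 14→Farahani, May 15→Dana+Xiong, May 16→Farahani, May 17→Xiong, May 18→Huang, May 19→Xiong.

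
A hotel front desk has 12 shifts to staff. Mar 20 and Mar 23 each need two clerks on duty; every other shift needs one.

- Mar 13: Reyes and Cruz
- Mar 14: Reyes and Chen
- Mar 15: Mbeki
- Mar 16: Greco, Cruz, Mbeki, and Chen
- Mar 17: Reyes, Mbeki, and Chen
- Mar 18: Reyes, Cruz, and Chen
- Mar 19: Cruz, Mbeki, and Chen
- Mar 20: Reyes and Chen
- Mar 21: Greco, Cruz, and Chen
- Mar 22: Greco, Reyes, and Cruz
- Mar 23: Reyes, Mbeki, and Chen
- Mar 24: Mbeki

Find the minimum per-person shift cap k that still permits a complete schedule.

3

With 5 clerks and 14 worker-slots to fill, someone must work at least ⌈14/5⌉ = 3 shifts, so k ≥ 3.
k = 3 works: Mar 13→Reyes, Mar 14→Reyes, Mar 15→Mbeki, Mar 16→Greco, Mar 17→Chen, Mar 18→Cruz, Mar 19→Cruz, Mar 20→Reyes+Chen, Mar 21→Greco, Mar 22→Greco, Mar 23→Mbeki+Chen, Mar 24→Mbeki.
Loads: Greco 3, Reyes 3, Cruz 2, Mbeki 3, Chen 3 — all ≤ 3.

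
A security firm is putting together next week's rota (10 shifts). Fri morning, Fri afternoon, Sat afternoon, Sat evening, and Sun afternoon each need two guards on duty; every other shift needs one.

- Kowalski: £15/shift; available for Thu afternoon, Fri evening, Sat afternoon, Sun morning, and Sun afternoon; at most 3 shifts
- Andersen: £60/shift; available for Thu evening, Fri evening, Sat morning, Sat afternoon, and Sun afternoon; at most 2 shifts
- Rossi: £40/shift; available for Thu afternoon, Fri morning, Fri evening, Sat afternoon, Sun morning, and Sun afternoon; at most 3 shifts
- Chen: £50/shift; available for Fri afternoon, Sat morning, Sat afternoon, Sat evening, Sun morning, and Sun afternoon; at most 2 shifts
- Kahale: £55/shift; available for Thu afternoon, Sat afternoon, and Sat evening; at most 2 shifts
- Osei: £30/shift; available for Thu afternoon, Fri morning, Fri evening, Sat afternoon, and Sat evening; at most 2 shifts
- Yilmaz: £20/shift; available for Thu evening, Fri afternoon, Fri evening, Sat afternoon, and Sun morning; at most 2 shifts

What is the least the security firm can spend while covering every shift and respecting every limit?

£535

Fri morning can only be covered by Rossi and Osei, so that assignment is forced.
Fri afternoon can only be covered by Chen and Yilmaz, so that assignment is forced.
Picking the cheapest available guard for each shift independently would cost £425, but that ignores the shift limits.
An optimal schedule: Thu afternoon→Kowalski, Thu evening→Yilmaz, Fri morning→Osei+Rossi, Fri afternoon→Yilmaz+Chen, Fri evening→Kowalski, Sat morning→Chen, Sat afternoon→Rossi+Kahale, Sat evening→Osei+Kahale, Sun morning→Kowalski, Sun afternoon→Rossi+Andersen.
Total: 15 + 20 + 30 + 40 + 20 + 50 + 15 + 50 + 40 + 55 + 30 + 55 + 15 + 40 + 60 = £535.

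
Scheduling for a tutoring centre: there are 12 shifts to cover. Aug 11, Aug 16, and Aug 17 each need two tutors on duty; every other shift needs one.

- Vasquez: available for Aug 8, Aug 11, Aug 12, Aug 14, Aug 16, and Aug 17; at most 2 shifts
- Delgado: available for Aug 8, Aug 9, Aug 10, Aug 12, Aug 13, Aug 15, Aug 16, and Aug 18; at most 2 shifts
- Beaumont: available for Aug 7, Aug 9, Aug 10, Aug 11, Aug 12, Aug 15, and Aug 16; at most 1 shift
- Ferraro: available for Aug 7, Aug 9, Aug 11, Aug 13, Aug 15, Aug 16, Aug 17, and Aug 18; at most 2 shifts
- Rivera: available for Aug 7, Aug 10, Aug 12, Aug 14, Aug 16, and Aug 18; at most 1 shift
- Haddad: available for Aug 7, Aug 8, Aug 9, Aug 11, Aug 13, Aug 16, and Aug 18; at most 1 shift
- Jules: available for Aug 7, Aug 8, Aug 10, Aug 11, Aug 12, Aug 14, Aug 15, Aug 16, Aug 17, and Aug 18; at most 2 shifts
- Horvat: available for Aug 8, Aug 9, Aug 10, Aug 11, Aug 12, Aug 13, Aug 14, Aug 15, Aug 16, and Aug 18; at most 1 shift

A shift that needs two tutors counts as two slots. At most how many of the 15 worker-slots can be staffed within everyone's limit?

12

Total capacity across all tutors is 2+2+1+2+1+1+2+1 = 12, and 15 slots are needed, so at most 12 can be filled.
An assignment achieving 12: Aug 7→Beaumont, Aug 8→Delgado, Aug 9→Ferraro, Aug 10→Rivera, Aug 11→Haddad+Jules, Aug 12→Horvat, Aug 13→Delgado, Aug 14→Vasquez, Aug 15→Jules, Aug 17→Vasquez+Ferraro.
Loads: Vasquez 2/2, Delgado 2/2, Beaumont 1/1, Ferraro 2/2, Rivera 1/1, Haddad 1/1, Jules 2/2, Horvat 1/1.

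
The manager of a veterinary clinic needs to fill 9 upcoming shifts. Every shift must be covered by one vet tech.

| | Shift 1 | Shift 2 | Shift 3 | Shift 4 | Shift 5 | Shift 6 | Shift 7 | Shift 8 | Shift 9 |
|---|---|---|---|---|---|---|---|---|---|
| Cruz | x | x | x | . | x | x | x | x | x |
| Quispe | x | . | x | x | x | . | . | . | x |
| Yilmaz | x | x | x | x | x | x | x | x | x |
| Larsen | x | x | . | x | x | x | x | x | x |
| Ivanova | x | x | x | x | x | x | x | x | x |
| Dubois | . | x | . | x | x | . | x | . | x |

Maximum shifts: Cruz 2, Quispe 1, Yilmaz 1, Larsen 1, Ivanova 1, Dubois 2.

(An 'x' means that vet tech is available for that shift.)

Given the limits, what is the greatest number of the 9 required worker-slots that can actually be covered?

Total capacity across all vet techs is 2+1+1+1+1+2 = 8, and 9 slots are needed, so at most 8 can be filled.
An assignment achieving 8: Shift 1→Quispe, Shift 2→Larsen, Shift 3→Cruz, Shift 4→Ivanova, Shift 5→Dubois, Shift 6→Cruz, Shift 7→Dubois, Shift 8→Yilmaz.
Loads: Cruz 2/2, Quispe 1/1, Yilmaz 1/1, Larsen 1/1, Ivanova 1/1, Dubois 2/2.

8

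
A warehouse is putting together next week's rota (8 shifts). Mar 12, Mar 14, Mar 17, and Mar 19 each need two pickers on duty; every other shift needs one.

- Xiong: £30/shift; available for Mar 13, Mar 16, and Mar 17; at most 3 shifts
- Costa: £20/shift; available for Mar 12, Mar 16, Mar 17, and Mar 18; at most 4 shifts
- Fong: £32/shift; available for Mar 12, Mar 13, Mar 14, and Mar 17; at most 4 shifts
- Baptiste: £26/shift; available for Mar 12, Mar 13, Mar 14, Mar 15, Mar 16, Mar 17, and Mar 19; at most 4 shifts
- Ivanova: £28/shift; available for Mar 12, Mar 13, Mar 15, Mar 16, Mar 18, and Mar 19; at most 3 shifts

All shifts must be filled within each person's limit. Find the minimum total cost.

Mar 14 can only be covered by Fong and Baptiste, so that assignment is forced.
Mar 19 can only be covered by Baptiste and Ivanova, so that assignment is forced.
Picking the cheapest available picker for each shift independently would cost £296, but that ignores the shift limits.
An optimal schedule: Mar 12→Costa+Ivanova, Mar 13→Ivanova, Mar 14→Baptiste+Fong, Mar 15→Baptiste, Mar 16→Costa, Mar 17→Costa+Baptiste, Mar 18→Costa, Mar 19→Baptiste+Ivanova.
Total: 20 + 28 + 28 + 26 + 32 + 26 + 20 + 20 + 26 + 20 + 26 + 28 = £300.

£300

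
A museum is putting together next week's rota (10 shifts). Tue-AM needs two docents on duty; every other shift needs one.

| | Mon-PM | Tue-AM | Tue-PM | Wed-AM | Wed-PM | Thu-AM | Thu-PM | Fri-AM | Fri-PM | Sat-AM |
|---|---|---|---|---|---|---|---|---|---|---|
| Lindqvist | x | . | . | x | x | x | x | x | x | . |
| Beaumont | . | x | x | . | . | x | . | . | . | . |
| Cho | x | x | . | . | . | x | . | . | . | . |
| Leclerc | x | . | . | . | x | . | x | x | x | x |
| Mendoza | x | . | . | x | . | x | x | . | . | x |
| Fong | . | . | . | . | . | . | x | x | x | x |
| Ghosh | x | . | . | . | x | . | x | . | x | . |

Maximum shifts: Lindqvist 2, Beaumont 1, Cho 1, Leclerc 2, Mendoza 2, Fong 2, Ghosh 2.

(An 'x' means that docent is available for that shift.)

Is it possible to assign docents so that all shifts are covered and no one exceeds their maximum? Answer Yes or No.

No

Total capacity is 12 and 11 slots are needed, so capacity alone doesn't rule it out.
Shifts {Tue-AM, Tue-PM} need 3 worker-slots in total, but the docents available for any of those shifts (Beaumont and Cho) can supply at most 2 among them. So no valid schedule exists.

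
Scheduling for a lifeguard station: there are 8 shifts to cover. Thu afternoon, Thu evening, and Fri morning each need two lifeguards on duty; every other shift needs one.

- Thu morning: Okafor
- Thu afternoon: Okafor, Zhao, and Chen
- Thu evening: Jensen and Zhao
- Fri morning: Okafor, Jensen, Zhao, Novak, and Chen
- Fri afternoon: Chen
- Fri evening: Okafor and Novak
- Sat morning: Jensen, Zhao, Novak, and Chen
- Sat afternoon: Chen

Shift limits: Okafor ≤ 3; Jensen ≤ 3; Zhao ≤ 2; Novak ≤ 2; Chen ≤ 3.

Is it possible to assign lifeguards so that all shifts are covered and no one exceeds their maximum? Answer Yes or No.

Yes

Thu morning can only be covered by Okafor, so that assignment is forced.
Thu evening can only be covered by Jensen and Zhao, so that assignment is forced.
Fri afternoon can only be covered by Chen, so that assignment is forced.
One valid schedule: Thu morning→Okafor, Thu afternoon→Okafor+Zhao, Thu evening→Jensen+Zhao, Fri morning→Jensen+Novak, Fri afternoon→Chen, Fri evening→Okafor, Sat morning→Jensen, Sat afternoon→Chen.
Loads: Okafor 3/3, Jensen 3/3, Zhao 2/2, Novak 1/2, Chen 2/3 — all within limits.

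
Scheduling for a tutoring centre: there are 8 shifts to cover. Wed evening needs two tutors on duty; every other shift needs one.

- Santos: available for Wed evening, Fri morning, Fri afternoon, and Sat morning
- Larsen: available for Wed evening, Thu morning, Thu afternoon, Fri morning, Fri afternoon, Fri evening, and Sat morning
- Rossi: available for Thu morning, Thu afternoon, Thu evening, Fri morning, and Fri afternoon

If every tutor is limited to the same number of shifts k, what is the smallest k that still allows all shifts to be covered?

With 3 tutors and 9 worker-slots to fill, someone must work at least ⌈9/3⌉ = 3 shifts, so k ≥ 3.
k = 3 works: Wed evening→Santos+Larsen, Thu morning→Larsen, Thu afternoon→Rossi, Thu evening→Rossi, Fri morning→Santos, Fri afternoon→Rossi, Fri evening→Larsen, Sat morning→Santos.
Loads: Santos 3, Larsen 3, Rossi 3 — all ≤ 3.

3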